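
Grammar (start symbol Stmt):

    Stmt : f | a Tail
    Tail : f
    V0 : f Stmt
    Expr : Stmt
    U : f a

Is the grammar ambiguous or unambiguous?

(V0, Expr, U are unreachable from Stmt, so their rules don't affect L(Stmt).) Each reachable nonterminal has at most one production per leading terminal, and all productions are right-linear; the derivation is determined token-by-token.

Unambiguous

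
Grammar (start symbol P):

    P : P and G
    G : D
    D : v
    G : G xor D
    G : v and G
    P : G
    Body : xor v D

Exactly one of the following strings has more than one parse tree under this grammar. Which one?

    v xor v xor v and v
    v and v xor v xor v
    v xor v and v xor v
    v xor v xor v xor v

v and v xor v xor v

v xor v xor v and v: 1 tree
v and v xor v xor v: 4 trees
v xor v and v xor v: 1 tree
v xor v xor v xor v: 1 tree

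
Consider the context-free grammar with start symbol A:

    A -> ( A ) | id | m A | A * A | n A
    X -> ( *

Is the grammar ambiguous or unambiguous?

Witness: m id * id

Derivation 1: A ⇒ m A ⇒ m A * A ⇒ m id * A ⇒ m id * id
Derivation 2: A ⇒ A * A ⇒ m A * A ⇒ m id * A ⇒ m id * id

Two distinct leftmost derivations for the same string.

Ambiguous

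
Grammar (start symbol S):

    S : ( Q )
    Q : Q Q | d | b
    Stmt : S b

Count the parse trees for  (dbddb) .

14

Parse trees for (dbddb) (showing first 6 of 14):
  [S ( [Q [Q d] [Q [Q b] [Q [Q d] [Q [Q d] [Q b]]]]] )]
  [S ( [Q [Q d] [Q [Q b] [Q [Q [Q d] [Q d]] [Q b]]]] )]
  [S ( [Q [Q d] [Q [Q [Q b] [Q d]] [Q [Q d] [Q b]]]] )]
  [S ( [Q [Q d] [Q [Q [Q b] [Q [Q d] [Q d]]] [Q b]]] )]
  [S ( [Q [Q d] [Q [Q [Q [Q b] [Q d]] [Q d]] [Q b]]] )]
  [S ( [Q [Q [Q d] [Q b]] [Q [Q d] [Q [Q d] [Q b]]]] )]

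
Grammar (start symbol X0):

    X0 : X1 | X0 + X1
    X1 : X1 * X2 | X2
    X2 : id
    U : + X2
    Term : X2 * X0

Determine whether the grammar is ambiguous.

Unambiguous

(U, Term are unreachable from X0, so their rules don't affect L(X0).) This is a standard precedence ladder (X0 over X1 over X2), with each level left-recursive on its own operator ('+' at X0, '*' at X1). That structure is LR(1), hence unambiguous.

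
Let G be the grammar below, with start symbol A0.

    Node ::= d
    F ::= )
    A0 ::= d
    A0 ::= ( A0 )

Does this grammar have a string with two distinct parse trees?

Only A0 is reachable from A0; ignoring the rest: Each string is a nest of matched brackets around a single atom. An opening bracket forces the recursive rule; an atom forces the base rule.

Unambiguous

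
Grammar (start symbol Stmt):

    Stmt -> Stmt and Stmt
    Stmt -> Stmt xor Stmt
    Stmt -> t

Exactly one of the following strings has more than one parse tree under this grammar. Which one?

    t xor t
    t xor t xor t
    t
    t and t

t xor t xor t

t xor t: 1 tree
t xor t xor t: 2 trees
t: 1 tree
t and t: 1 tree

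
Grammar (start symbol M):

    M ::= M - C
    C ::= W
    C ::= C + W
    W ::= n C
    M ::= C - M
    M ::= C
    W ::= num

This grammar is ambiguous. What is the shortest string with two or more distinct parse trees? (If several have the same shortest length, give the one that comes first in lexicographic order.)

length 1: no string has ≥2 trees
length 2: no string has ≥2 trees
length 3: num - num has 2 parse trees

Two derivations of num - num:
  M ⇒ M - C ⇒ C - C ⇒ W - C ⇒ num - C ⇒ num - W ⇒ num - num
  M ⇒ C - M ⇒ W - M ⇒ num - M ⇒ num - C ⇒ num - W ⇒ num - num

num - num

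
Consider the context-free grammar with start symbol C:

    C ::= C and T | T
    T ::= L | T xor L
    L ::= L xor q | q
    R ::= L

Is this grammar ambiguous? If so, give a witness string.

Witness: q xor q

Derivation 1: C ⇒ T ⇒ L ⇒ L xor q ⇒ q xor q
Derivation 2: C ⇒ T ⇒ T xor L ⇒ L xor L ⇒ q xor L ⇒ q xor q

Two distinct leftmost derivations for the same string.

Ambiguous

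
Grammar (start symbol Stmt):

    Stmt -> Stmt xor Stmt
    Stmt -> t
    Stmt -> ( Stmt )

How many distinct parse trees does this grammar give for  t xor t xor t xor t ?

Parse trees for t xor t xor t xor t:
  [Stmt [Stmt t] xor [Stmt [Stmt t] xor [Stmt [Stmt t] xor [Stmt t]]]]
  [Stmt [Stmt t] xor [Stmt [Stmt [Stmt t] xor [Stmt t]] xor [Stmt t]]]
  [Stmt [Stmt [Stmt t] xor [Stmt t]] xor [Stmt [Stmt t] xor [Stmt t]]]
  [Stmt [Stmt [Stmt t] xor [Stmt [Stmt t] xor [Stmt t]]] xor [Stmt t]]
  [Stmt [Stmt [Stmt [Stmt t] xor [Stmt t]] xor [Stmt t]] xor [Stmt t]]

5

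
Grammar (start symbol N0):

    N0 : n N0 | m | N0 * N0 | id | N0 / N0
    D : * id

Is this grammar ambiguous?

Witness: n id * id

Derivation 1: N0 ⇒ n N0 ⇒ n N0 * N0 ⇒ n id * N0 ⇒ n id * id
Derivation 2: N0 ⇒ N0 * N0 ⇒ n N0 * N0 ⇒ n id * N0 ⇒ n id * id

Two distinct leftmost derivations for the same string.

Ambiguous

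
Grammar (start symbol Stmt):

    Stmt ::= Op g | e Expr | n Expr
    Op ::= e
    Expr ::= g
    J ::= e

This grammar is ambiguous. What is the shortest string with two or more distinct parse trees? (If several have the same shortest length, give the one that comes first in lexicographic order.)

e g

length 2: e g has 2 parse trees

Two derivations of e g:
  Stmt ⇒ Op g ⇒ e g
  Stmt ⇒ e Expr ⇒ e g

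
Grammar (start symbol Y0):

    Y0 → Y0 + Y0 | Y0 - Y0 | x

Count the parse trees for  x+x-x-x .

Parse trees for x+x-x-x:
  [Y0 [Y0 x] + [Y0 [Y0 x] - [Y0 [Y0 x] - [Y0 x]]]]
  [Y0 [Y0 x] + [Y0 [Y0 [Y0 x] - [Y0 x]] - [Y0 x]]]
  [Y0 [Y0 [Y0 x] + [Y0 x]] - [Y0 [Y0 x] - [Y0 x]]]
  [Y0 [Y0 [Y0 x] + [Y0 [Y0 x] - [Y0 x]]] - [Y0 x]]
  [Y0 [Y0 [Y0 [Y0 x] + [Y0 x]] - [Y0 x]] - [Y0 x]]

5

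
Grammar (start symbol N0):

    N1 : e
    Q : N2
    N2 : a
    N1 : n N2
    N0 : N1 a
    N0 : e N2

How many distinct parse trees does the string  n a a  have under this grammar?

Parse trees for n a a:
  [N0 [N1 n [N2 a]] a]

1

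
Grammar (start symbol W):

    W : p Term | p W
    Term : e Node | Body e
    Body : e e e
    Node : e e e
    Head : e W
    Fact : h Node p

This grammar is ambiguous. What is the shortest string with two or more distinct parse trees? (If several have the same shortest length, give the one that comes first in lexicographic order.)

length 5: p e e e e has 2 parse trees

Two derivations of p e e e e:
  W ⇒ p Term ⇒ p e Node ⇒ p e e e e
  W ⇒ p Term ⇒ p Body e ⇒ p e e e e

p e e e e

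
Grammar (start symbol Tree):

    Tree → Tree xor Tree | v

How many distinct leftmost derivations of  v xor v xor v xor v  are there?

Parse trees for v xor v xor v xor v:
  [Tree [Tree v] xor [Tree [Tree v] xor [Tree [Tree v] xor [Tree v]]]]
  [Tree [Tree v] xor [Tree [Tree [Tree v] xor [Tree v]] xor [Tree v]]]
  [Tree [Tree [Tree v] xor [Tree v]] xor [Tree [Tree v] xor [Tree v]]]
  [Tree [Tree [Tree v] xor [Tree [Tree v] xor [Tree v]]] xor [Tree v]]
  [Tree [Tree [Tree [Tree v] xor [Tree v]] xor [Tree v]] xor [Tree v]]

5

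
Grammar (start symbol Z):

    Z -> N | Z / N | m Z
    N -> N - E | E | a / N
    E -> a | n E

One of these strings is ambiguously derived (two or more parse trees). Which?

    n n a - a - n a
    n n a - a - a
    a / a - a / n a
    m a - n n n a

n n a - a - n a: 1 tree
n n a - a - a: 1 tree
a / a - a / n a: 3 trees
m a - n n n a: 1 tree

a / a - a / n a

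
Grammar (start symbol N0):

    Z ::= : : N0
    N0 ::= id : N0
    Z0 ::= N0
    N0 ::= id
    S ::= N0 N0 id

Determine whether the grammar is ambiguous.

Only N0 is reachable from N0; ignoring the rest: The reachable grammar is A → atom sep A | atom. Each atom is followed by either the separator (recurse) or end-of-string (stop) — no choice point.

Unambiguous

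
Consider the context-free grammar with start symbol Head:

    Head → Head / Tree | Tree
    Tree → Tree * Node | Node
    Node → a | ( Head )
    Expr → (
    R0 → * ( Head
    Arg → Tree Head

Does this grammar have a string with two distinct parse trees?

(Expr, R0, Arg are unreachable from Head, so their rules don't affect L(Head).) The grammar is stratified — Head handles '/' (left-recursive), Tree handles '*', Node atoms. Each operator has a fixed associativity and precedence level, so every string has one parse.

Unambiguous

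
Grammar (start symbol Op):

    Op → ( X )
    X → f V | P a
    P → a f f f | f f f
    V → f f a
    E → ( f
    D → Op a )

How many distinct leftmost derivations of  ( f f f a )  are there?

2

Parse trees for ( f f f a ):
  [Op ( [X f [V f f a]] )]
  [Op ( [X [P f f f] a] )]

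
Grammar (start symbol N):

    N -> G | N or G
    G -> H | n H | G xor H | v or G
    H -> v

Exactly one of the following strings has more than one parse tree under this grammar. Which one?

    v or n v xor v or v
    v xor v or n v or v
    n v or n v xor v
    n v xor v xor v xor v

v or n v xor v or v

v or n v xor v or v: 3 trees
v xor v or n v or v: 1 tree
n v or n v xor v: 1 tree
n v xor v xor v xor v: 1 tree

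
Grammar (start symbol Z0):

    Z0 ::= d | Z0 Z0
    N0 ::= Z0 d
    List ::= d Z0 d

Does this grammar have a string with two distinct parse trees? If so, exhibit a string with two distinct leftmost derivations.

Witness: d d d

Derivation 1: Z0 ⇒ Z0 Z0 ⇒ d Z0 ⇒ d Z0 Z0 ⇒ d d Z0 ⇒ d d d
Derivation 2: Z0 ⇒ Z0 Z0 ⇒ Z0 Z0 Z0 ⇒ d Z0 Z0 ⇒ d d Z0 ⇒ d d d

Two distinct leftmost derivations for the same string.

Ambiguous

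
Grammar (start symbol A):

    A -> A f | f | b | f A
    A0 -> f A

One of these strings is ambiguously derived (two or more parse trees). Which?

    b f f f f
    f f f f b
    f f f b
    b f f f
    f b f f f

b f f f f: 1 tree
f f f f b: 1 tree
f f f b: 1 tree
b f f f: 1 tree
f b f f f: 4 trees

f b f f f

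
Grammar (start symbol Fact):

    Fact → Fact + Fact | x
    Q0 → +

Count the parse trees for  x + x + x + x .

Parse trees for x + x + x + x:
  [Fact [Fact x] + [Fact [Fact x] + [Fact [Fact x] + [Fact x]]]]
  [Fact [Fact x] + [Fact [Fact [Fact x] + [Fact x]] + [Fact x]]]
  [Fact [Fact [Fact x] + [Fact x]] + [Fact [Fact x] + [Fact x]]]
  [Fact [Fact [Fact x] + [Fact [Fact x] + [Fact x]]] + [Fact x]]
  [Fact [Fact [Fact [Fact x] + [Fact x]] + [Fact x]] + [Fact x]]

5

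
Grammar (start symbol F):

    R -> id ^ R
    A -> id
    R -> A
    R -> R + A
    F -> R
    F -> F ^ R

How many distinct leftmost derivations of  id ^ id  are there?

Parse trees for id ^ id:
  [F [R id ^ [R [A id]]]]
  [F [F [R [A id]]] ^ [R [A id]]]

2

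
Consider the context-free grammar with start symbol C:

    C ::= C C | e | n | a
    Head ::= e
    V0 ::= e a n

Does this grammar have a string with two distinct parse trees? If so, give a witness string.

Witness: a a a

Derivation 1: C ⇒ C C ⇒ C C C ⇒ a C C ⇒ a a C ⇒ a a a
Derivation 2: C ⇒ C C ⇒ a C ⇒ a C C ⇒ a a C ⇒ a a a

Two distinct leftmost derivations for the same string.

Ambiguous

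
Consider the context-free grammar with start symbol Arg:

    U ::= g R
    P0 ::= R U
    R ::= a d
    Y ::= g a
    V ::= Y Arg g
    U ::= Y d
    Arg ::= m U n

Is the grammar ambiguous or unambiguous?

Ambiguous

Witness: m g a d n

Derivation 1: Arg ⇒ m U n ⇒ m g R n ⇒ m g a d n
Derivation 2: Arg ⇒ m U n ⇒ m Y d n ⇒ m g a d n

Two distinct leftmost derivations for the same string.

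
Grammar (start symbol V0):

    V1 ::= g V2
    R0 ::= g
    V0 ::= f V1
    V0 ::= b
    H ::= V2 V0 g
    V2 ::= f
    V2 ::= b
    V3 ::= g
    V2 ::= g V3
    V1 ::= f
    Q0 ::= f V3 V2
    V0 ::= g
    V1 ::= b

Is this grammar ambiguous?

Unambiguous

(H, Q0, R0 are unreachable from V0, so their rules don't affect L(V0).) Restricted to the reachable nonterminals, every rule has the form A → t or A → t B, and no two rules for the same A share a first terminal. The grammar encodes a DFA — one run per string.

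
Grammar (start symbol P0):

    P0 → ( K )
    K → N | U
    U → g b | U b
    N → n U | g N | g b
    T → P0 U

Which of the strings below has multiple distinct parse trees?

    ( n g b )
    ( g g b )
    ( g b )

( g b )

( n g b ): 1 tree
( g g b ): 1 tree
( g b ): 2 trees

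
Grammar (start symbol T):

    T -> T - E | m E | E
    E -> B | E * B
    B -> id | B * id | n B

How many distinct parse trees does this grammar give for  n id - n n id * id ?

Parse trees for n id - n n id * id:
  [T [T [E [B n [B id]]]] - [E [B [B n [B n [B id]]] * id]]]
  [T [T [E [B n [B id]]]] - [E [B n [B [B n [B id]] * id]]]]
  [T [T [E [B n [B id]]]] - [E [B n [B n [B [B id] * id]]]]]
  [T [T [E [B n [B id]]]] - [E [E [B n [B n [B id]]]] * [B id]]]

4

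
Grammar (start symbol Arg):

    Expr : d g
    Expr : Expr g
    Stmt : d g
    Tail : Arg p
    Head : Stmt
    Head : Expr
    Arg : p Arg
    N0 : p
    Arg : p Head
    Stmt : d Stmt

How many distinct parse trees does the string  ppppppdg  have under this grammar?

2

Parse trees for ppppppdg:
  [Arg p [Arg p [Arg p [Arg p [Arg p [Arg p [Head [Stmt d g]]]]]]]]
  [Arg p [Arg p [Arg p [Arg p [Arg p [Arg p [Head [Expr d g]]]]]]]]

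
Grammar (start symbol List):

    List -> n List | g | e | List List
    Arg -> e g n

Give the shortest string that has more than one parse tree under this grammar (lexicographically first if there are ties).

length 1: no string has ≥2 trees
length 2: no string has ≥2 trees
length 3: e e e has 2 parse trees

Two derivations of e e e:
  List ⇒ List List ⇒ e List ⇒ e List List ⇒ e e List ⇒ e e e
  List ⇒ List List ⇒ List List List ⇒ e List List ⇒ e e List ⇒ e e e

e e e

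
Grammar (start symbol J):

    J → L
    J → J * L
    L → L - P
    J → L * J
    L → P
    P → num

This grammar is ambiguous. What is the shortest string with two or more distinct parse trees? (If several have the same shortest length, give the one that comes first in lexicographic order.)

length 1: no string has ≥2 trees
length 3: num * num has 2 parse trees

Two derivations of num * num:
  J ⇒ J * L ⇒ L * L ⇒ P * L ⇒ num * L ⇒ num * P ⇒ num * num
  J ⇒ L * J ⇒ P * J ⇒ num * J ⇒ num * L ⇒ num * P ⇒ num * num

num * num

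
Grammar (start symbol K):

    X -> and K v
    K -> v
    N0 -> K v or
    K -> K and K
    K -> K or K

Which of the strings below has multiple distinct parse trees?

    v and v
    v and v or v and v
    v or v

v and v or v and v

v and v: 1 tree
v and v or v and v: 5 trees
v or v: 1 tree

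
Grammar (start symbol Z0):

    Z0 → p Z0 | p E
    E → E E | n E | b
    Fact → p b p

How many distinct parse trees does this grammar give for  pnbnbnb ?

7

Parse trees for pnbnbnb:
  [Z0 p [E [E n [E b]] [E [E n [E b]] [E n [E b]]]]]
  [Z0 p [E [E n [E b]] [E n [E [E b] [E n [E b]]]]]]
  [Z0 p [E [E [E n [E b]] [E n [E b]]] [E n [E b]]]]
  [Z0 p [E [E n [E [E b] [E n [E b]]]] [E n [E b]]]]
  [Z0 p [E n [E [E b] [E [E n [E b]] [E n [E b]]]]]]
  [Z0 p [E n [E [E b] [E n [E [E b] [E n [E b]]]]]]]
  [Z0 p [E n [E [E [E b] [E n [E b]]] [E n [E b]]]]]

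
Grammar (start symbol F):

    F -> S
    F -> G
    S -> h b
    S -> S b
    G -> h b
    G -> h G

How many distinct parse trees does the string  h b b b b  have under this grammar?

Parse trees for h b b b b:
  [F [S [S [S [S h b] b] b] b]]

1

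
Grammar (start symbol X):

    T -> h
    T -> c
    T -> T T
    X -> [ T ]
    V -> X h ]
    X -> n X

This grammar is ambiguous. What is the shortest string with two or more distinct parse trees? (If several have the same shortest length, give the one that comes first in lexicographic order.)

[ c c c ]

length 3: no string has ≥2 trees
length 4: no string has ≥2 trees
length 5: [ c c c ] has 2 parse trees

Two derivations of [ c c c ]:
  X ⇒ [ T ] ⇒ [ T T ] ⇒ [ c T ] ⇒ [ c T T ] ⇒ [ c c T ] ⇒ [ c c c ]
  X ⇒ [ T ] ⇒ [ T T ] ⇒ [ T T T ] ⇒ [ c T T ] ⇒ [ c c T ] ⇒ [ c c c ]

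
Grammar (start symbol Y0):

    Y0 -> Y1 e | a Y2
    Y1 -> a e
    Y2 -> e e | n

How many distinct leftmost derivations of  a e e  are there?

Parse trees for a e e:
  [Y0 [Y1 a e] e]
  [Y0 a [Y2 e e]]

2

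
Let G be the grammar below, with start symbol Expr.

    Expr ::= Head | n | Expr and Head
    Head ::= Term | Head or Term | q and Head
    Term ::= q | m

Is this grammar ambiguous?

Ambiguous

Witness: q and m

Derivation 1: Expr ⇒ Head ⇒ q and Head ⇒ q and Term ⇒ q and m
Derivation 2: Expr ⇒ Expr and Head ⇒ Head and Head ⇒ Term and Head ⇒ q and Head ⇒ q and Term ⇒ q and m

Two distinct leftmost derivations for the same string.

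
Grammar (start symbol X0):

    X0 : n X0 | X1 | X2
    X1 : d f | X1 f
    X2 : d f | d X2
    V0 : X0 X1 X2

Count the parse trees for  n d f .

Parse trees for n d f:
  [X0 n [X0 [X1 d f]]]
  [X0 n [X0 [X2 d f]]]

2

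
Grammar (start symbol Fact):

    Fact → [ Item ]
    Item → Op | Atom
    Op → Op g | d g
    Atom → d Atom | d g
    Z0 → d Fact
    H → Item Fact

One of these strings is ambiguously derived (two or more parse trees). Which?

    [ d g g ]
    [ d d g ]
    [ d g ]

[ d g ]

[ d g g ]: 1 tree
[ d d g ]: 1 tree
[ d g ]: 2 trees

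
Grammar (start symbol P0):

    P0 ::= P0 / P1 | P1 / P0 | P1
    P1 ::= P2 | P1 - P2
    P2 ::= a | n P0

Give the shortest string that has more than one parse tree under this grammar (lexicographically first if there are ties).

a / a

length 1: no string has ≥2 trees
length 2: no string has ≥2 trees
length 3: a / a has 2 parse trees

Two derivations of a / a:
  P0 ⇒ P0 / P1 ⇒ P1 / P1 ⇒ P2 / P1 ⇒ a / P1 ⇒ a / P2 ⇒ a / a
  P0 ⇒ P1 / P0 ⇒ P2 / P0 ⇒ a / P0 ⇒ a / P1 ⇒ a / P2 ⇒ a / a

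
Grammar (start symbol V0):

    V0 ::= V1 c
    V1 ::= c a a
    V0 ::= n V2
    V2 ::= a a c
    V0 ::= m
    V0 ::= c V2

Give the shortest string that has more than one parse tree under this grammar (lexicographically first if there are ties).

length 1: no string has ≥2 trees
length 4: c a a c has 2 parse trees

Two derivations of c a a c:
  V0 ⇒ V1 c ⇒ c a a c
  V0 ⇒ c V2 ⇒ c a a c

c a a c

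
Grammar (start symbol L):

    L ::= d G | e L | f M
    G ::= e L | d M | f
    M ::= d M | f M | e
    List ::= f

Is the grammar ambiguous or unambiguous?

Unambiguous

(List is unreachable from L, so its rules don't affect L(L).) Each reachable nonterminal has at most one production per leading terminal, and all productions are right-linear; the derivation is determined token-by-token.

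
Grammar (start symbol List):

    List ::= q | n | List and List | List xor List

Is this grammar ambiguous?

Witness: n and n and n

Derivation 1: List ⇒ List and List ⇒ n and List ⇒ n and List and List ⇒ n and n and List ⇒ n and n and n
Derivation 2: List ⇒ List and List ⇒ List and List and List ⇒ n and List and List ⇒ n and n and List ⇒ n and n and n

Two distinct leftmost derivations for the same string.

Ambiguous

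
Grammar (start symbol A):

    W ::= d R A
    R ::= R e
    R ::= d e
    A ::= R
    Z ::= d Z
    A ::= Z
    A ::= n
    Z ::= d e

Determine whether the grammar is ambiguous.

Witness: d e

Derivation 1: A ⇒ R ⇒ d e
Derivation 2: A ⇒ Z ⇒ d e

Two distinct leftmost derivations for the same string.

Ambiguous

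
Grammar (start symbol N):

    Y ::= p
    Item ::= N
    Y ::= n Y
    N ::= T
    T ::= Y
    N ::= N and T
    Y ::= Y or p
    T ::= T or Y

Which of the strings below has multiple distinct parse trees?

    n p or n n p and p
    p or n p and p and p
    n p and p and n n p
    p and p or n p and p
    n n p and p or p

n n p and p or p

n p or n n p and p: 1 tree
p or n p and p and p: 1 tree
n p and p and n n p: 1 tree
p and p or n p and p: 1 tree
n n p and p or p: 2 trees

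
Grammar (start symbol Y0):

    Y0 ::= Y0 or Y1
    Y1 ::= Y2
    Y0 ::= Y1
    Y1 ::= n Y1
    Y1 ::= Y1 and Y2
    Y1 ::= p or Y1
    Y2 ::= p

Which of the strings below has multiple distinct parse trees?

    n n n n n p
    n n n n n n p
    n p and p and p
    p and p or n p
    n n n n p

n p and p and p

n n n n n p: 1 tree
n n n n n n p: 1 tree
n p and p and p: 3 trees
p and p or n p: 1 tree
n n n n p: 1 tree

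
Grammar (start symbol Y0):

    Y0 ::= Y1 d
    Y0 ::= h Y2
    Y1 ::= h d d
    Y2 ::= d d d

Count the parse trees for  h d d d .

2

Parse trees for h d d d:
  [Y0 [Y1 h d d] d]
  [Y0 h [Y2 d d d]]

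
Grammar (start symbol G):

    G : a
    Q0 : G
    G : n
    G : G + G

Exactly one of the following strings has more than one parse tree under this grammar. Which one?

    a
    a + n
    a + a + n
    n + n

a + a + n

a: 1 tree
a + n: 1 tree
a + a + n: 2 trees
n + n: 1 tree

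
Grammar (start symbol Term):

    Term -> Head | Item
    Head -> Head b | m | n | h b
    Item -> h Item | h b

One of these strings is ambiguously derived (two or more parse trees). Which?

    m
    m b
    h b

h b

m: 1 tree
m b: 1 tree
h b: 2 trees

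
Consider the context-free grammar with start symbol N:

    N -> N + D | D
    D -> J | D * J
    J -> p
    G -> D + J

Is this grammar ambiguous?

Unambiguous

(G is unreachable from N, so its rules don't affect L(N).) This is a standard precedence ladder (N over D over J), with each level left-recursive on its own operator ('+' at N, '*' at D). That structure is LR(1), hence unambiguous.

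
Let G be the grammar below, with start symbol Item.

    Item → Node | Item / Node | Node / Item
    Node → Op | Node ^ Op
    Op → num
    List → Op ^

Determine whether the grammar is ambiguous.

Witness: num / num

Derivation 1: Item ⇒ Item / Node ⇒ Node / Node ⇒ Op / Node ⇒ num / Node ⇒ num / Op ⇒ num / num
Derivation 2: Item ⇒ Node / Item ⇒ Op / Item ⇒ num / Item ⇒ num / Node ⇒ num / Op ⇒ num / num

Two distinct leftmost derivations for the same string.

Ambiguous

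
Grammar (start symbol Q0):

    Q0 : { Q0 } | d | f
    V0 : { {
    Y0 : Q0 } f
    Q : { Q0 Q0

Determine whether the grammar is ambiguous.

Unambiguous

Only Q0 is reachable from Q0; ignoring the rest: L(Q0) is { openⁿ atom closeⁿ : n ≥ 0 }. The bracket depth fixes n, and the derivation is forced at every step.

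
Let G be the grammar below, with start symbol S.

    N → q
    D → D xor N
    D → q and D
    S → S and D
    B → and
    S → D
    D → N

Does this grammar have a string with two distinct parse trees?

Witness: q and q

Derivation 1: S ⇒ S and D ⇒ D and D ⇒ N and D ⇒ q and D ⇒ q and N ⇒ q and q
Derivation 2: S ⇒ D ⇒ q and D ⇒ q and N ⇒ q and q

Two distinct leftmost derivations for the same string.

Ambiguous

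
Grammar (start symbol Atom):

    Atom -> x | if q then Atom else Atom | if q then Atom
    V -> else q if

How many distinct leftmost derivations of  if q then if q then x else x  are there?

2

Parse trees for if q then if q then x else x:
  [Atom if q then [Atom if q then [Atom x]] else [Atom x]]
  [Atom if q then [Atom if q then [Atom x] else [Atom x]]]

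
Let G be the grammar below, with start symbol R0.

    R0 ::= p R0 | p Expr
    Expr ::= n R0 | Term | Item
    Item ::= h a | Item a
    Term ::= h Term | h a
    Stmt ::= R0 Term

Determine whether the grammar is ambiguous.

Witness: p h a

Derivation 1: R0 ⇒ p Expr ⇒ p Term ⇒ p h a
Derivation 2: R0 ⇒ p Expr ⇒ p Item ⇒ p h a

Two distinct leftmost derivations for the same string.

Ambiguous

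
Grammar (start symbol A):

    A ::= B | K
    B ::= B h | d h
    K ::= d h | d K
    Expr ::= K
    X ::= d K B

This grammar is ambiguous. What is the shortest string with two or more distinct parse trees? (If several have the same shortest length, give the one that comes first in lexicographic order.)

d h

length 2: d h has 2 parse trees

Two derivations of d h:
  A ⇒ B ⇒ d h
  A ⇒ K ⇒ d h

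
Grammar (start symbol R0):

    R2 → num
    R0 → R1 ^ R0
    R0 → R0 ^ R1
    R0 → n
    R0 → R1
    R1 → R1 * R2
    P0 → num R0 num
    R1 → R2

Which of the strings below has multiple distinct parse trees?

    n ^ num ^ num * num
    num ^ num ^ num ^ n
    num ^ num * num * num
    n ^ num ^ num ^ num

num ^ num * num * num

n ^ num ^ num * num: 1 tree
num ^ num ^ num ^ n: 1 tree
num ^ num * num * num: 2 trees
n ^ num ^ num ^ num: 1 tree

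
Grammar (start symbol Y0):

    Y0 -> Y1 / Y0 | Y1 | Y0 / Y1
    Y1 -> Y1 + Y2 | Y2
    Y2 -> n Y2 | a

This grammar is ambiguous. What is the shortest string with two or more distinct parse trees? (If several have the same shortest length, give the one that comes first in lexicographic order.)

length 1: no string has ≥2 trees
length 2: no string has ≥2 trees
length 3: a / a has 2 parse trees

Two derivations of a / a:
  Y0 ⇒ Y1 / Y0 ⇒ Y2 / Y0 ⇒ a / Y0 ⇒ a / Y1 ⇒ a / Y2 ⇒ a / a
  Y0 ⇒ Y0 / Y1 ⇒ Y1 / Y1 ⇒ Y2 / Y1 ⇒ a / Y1 ⇒ a / Y2 ⇒ a / a

a / a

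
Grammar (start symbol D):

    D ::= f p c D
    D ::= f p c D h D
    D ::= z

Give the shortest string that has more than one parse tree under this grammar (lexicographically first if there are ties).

length 1: no string has ≥2 trees
length 4: no string has ≥2 trees
length 6: no string has ≥2 trees
length 7: no string has ≥2 trees
length 9: f p c f p c z h z has 2 parse trees

Two derivations of f p c f p c z h z:
  D ⇒ f p c D ⇒ f p c f p c D h D ⇒ f p c f p c z h D ⇒ f p c f p c z h z
  D ⇒ f p c D h D ⇒ f p c f p c D h D ⇒ f p c f p c z h D ⇒ f p c f p c z h z

f p c f p c z h z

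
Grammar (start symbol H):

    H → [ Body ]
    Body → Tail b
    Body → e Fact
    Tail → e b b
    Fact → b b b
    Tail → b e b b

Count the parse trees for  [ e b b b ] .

2

Parse trees for [ e b b b ]:
  [H [ [Body [Tail e b b] b] ]]
  [H [ [Body e [Fact b b b]] ]]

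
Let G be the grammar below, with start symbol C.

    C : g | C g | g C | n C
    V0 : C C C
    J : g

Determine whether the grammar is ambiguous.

Ambiguous

Witness: g g

Derivation 1: C ⇒ C g ⇒ g g
Derivation 2: C ⇒ g C ⇒ g g

Two distinct leftmost derivations for the same string.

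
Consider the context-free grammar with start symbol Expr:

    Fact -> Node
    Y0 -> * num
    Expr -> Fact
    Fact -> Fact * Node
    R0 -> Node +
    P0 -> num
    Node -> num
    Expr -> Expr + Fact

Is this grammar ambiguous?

Only Expr, Fact, Node are reachable from Expr; ignoring the rest: The grammar is stratified — Expr handles '+' (left-recursive), Fact handles '*', Node atoms. Each operator has a fixed associativity and precedence level, so every string has one parse.

Unambiguous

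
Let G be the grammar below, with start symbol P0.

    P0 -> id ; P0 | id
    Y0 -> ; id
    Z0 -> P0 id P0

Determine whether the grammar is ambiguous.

Only P0 is reachable from P0; ignoring the rest: Right-recursive list with a separator: after each atom, whether the separator follows determines the rule. One parse per string.

Unambiguous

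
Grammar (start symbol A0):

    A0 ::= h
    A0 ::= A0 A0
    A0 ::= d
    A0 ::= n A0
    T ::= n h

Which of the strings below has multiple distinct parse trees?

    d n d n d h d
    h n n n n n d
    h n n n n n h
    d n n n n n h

d n d n d h d: 43 trees
h n n n n n d: 1 tree
h n n n n n h: 1 tree
d n n n n n h: 1 tree

d n d n d h d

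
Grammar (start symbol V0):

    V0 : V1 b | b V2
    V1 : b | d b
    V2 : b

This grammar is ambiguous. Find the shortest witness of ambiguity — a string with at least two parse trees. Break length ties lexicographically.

b b

length 2: b b has 2 parse trees

Two derivations of b b:
  V0 ⇒ V1 b ⇒ b b
  V0 ⇒ b V2 ⇒ b b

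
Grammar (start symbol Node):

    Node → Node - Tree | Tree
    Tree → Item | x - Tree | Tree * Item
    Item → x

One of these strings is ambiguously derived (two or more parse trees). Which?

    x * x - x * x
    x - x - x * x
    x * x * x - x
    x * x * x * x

x * x - x * x: 1 tree
x - x - x * x: 7 trees
x * x * x - x: 1 tree
x * x * x * x: 1 tree

x - x - x * x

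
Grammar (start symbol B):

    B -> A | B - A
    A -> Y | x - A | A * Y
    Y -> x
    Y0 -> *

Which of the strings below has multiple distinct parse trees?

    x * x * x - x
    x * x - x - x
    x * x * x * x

x * x * x - x: 1 tree
x * x - x - x: 2 trees
x * x * x * x: 1 tree

x * x - x - x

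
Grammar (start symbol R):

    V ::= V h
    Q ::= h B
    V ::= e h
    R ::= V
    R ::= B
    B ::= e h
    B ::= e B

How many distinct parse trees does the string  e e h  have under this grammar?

1

Parse trees for e e h:
  [R [B e [B e h]]]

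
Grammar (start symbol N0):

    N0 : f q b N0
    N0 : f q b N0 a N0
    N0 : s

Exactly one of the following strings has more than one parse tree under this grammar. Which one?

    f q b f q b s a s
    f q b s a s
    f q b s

f q b f q b s a s: 2 trees
f q b s a s: 1 tree
f q b s: 1 tree

f q b f q b s a s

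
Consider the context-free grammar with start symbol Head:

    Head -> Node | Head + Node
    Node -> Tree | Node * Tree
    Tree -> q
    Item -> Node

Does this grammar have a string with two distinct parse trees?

Only Head, Node, Tree are reachable from Head; ignoring the rest: This is a standard precedence ladder (Head over Node over Tree), with each level left-recursive on its own operator ('+' at Head, '*' at Node). That structure is LR(1), hence unambiguous.

Unambiguous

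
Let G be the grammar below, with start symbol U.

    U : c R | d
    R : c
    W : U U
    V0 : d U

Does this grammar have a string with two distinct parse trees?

Unambiguous

Only U, R are reachable from U; ignoring the rest: Each reachable nonterminal has at most one production per leading terminal, and all productions are right-linear; the derivation is determined token-by-token.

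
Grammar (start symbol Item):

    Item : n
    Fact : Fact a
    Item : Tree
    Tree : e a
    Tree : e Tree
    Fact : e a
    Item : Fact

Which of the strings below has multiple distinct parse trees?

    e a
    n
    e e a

e a

e a: 2 trees
n: 1 tree
e e a: 1 tree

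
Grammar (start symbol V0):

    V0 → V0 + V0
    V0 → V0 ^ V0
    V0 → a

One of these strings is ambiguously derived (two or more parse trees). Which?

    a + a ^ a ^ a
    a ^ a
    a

a + a ^ a ^ a: 5 trees
a ^ a: 1 tree
a: 1 tree

a + a ^ a ^ a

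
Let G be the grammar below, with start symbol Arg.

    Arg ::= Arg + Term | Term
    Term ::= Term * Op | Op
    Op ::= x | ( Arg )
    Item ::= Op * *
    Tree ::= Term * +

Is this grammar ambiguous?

Unambiguous

Only Arg, Term, Op are reachable from Arg; ignoring the rest: The grammar is stratified — Arg handles '+' (left-recursive), Term handles '*', Op atoms. Each operator has a fixed associativity and precedence level, so every string has one parse.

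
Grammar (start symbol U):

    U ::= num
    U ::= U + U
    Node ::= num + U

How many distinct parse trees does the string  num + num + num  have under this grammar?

2

Parse trees for num + num + num:
  [U [U num] + [U [U num] + [U num]]]
  [U [U [U num] + [U num]] + [U num]]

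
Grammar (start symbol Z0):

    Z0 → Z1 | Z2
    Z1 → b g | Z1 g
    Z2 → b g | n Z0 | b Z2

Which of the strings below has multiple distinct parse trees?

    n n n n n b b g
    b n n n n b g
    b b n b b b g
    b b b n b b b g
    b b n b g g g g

n n n n n b b g: 1 tree
b n n n n b g: 2 trees
b b n b b b g: 1 tree
b b b n b b b g: 1 tree
b b n b g g g g: 1 tree

b n n n n b g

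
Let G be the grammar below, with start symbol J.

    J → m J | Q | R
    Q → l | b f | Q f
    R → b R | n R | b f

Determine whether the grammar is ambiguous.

Witness: b f

Derivation 1: J ⇒ Q ⇒ b f
Derivation 2: J ⇒ R ⇒ b f

Two distinct leftmost derivations for the same string.

Ambiguous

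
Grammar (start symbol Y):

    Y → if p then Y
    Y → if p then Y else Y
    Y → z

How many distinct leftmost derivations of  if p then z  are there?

1

Parse trees for if p then z:
  [Y if p then [Y z]]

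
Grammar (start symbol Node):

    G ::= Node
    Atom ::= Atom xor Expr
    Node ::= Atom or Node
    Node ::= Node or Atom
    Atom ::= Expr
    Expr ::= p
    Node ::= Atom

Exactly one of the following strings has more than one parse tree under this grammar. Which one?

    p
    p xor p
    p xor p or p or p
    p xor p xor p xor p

p xor p or p or p

p: 1 tree
p xor p: 1 tree
p xor p or p or p: 4 trees
p xor p xor p xor p: 1 tree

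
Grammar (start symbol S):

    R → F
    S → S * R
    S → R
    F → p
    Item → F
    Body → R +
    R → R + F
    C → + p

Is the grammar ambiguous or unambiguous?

Only S, R, F are reachable from S; ignoring the rest: The grammar is stratified — S handles '*' (left-recursive), R handles '+', F atoms. Each operator has a fixed associativity and precedence level, so every string has one parse.

Unambiguous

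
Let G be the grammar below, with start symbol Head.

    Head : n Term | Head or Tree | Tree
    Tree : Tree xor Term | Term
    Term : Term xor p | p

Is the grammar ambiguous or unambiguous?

Ambiguous

Witness: p xor p

Derivation 1: Head ⇒ Tree ⇒ Tree xor Term ⇒ Term xor Term ⇒ p xor Term ⇒ p xor p
Derivation 2: Head ⇒ Tree ⇒ Term ⇒ Term xor p ⇒ p xor p

Two distinct leftmost derivations for the same string.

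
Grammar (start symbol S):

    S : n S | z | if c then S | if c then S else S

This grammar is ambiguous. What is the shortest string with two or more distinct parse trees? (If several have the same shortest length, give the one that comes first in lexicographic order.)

if c then if c then z else z

length 1: no string has ≥2 trees
length 2: no string has ≥2 trees
length 3: no string has ≥2 trees
length 4: no string has ≥2 trees
length 5: no string has ≥2 trees
length 6: no string has ≥2 trees
length 7: no string has ≥2 trees
length 8: no string has ≥2 trees
length 9: if c then if c then z else z has 2 parse trees

Two derivations of if c then if c then z else z:
  S ⇒ if c then S ⇒ if c then if c then S else S ⇒ if c then if c then z else S ⇒ if c then if c then z else z
  S ⇒ if c then S else S ⇒ if c then if c then S else S ⇒ if c then if c then z else S ⇒ if c then if c then z else z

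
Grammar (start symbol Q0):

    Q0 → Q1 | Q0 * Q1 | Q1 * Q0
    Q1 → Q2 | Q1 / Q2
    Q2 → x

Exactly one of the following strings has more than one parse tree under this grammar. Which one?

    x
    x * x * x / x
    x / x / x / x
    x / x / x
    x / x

x: 1 tree
x * x * x / x: 4 trees
x / x / x / x: 1 tree
x / x / x: 1 tree
x / x: 1 tree

x * x * x / x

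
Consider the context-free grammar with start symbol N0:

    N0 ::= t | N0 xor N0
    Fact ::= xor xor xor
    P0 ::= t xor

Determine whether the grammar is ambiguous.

Ambiguous

Witness: t xor t xor t

Derivation 1: N0 ⇒ N0 xor N0 ⇒ t xor N0 ⇒ t xor N0 xor N0 ⇒ t xor t xor N0 ⇒ t xor t xor t
Derivation 2: N0 ⇒ N0 xor N0 ⇒ N0 xor N0 xor N0 ⇒ t xor N0 xor N0 ⇒ t xor t xor N0 ⇒ t xor t xor t

Two distinct leftmost derivations for the same string.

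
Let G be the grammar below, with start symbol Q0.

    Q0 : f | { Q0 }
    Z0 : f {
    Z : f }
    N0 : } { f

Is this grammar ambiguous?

Only Q0 is reachable from Q0; ignoring the rest: Each string is a nest of matched brackets around a single atom. An opening bracket forces the recursive rule; an atom forces the base rule.

Unambiguous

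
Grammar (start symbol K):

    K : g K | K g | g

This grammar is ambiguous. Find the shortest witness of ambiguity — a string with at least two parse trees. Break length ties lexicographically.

length 1: no string has ≥2 trees
length 2: g g has 2 parse trees

Two derivations of g g:
  K ⇒ g K ⇒ g g
  K ⇒ K g ⇒ g g

g g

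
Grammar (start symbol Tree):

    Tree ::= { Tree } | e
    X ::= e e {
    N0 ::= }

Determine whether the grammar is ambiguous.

Unambiguous

(X, N0 are unreachable from Tree, so their rules don't affect L(Tree).) L(Tree) is { openⁿ atom closeⁿ : n ≥ 0 }. The bracket depth fixes n, and the derivation is forced at every step.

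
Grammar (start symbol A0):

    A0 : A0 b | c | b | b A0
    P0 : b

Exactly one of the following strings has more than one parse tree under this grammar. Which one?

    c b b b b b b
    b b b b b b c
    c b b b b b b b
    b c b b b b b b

b c b b b b b b

c b b b b b b: 1 tree
b b b b b b c: 1 tree
c b b b b b b b: 1 tree
b c b b b b b b: 7 trees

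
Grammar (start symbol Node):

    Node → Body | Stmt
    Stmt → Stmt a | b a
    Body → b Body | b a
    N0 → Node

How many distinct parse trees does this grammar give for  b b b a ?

1

Parse trees for b b b a:
  [Node [Body b [Body b [Body b a]]]]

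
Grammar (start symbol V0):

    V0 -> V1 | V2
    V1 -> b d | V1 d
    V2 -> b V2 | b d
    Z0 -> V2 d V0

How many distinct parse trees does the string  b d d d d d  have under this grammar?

Parse trees for b d d d d d:
  [V0 [V1 [V1 [V1 [V1 [V1 b d] d] d] d] d]]

1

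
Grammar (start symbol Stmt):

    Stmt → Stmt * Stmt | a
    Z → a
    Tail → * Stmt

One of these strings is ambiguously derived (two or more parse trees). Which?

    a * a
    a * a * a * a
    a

a * a: 1 tree
a * a * a * a: 5 trees
a: 1 tree

a * a * a * a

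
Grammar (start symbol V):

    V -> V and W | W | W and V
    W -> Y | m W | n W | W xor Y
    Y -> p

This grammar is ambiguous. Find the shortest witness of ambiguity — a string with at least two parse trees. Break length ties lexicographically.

p and p

length 1: no string has ≥2 trees
length 2: no string has ≥2 trees
length 3: p and p has 2 parse trees

Two derivations of p and p:
  V ⇒ V and W ⇒ W and W ⇒ Y and W ⇒ p and W ⇒ p and Y ⇒ p and p
  V ⇒ W and V ⇒ Y and V ⇒ p and V ⇒ p and W ⇒ p and Y ⇒ p and p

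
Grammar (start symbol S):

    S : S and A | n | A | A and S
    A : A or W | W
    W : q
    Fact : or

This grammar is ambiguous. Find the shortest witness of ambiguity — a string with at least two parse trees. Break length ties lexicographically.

length 1: no string has ≥2 trees
length 3: q and q has 2 parse trees

Two derivations of q and q:
  S ⇒ S and A ⇒ A and A ⇒ W and A ⇒ q and A ⇒ q and W ⇒ q and q
  S ⇒ A and S ⇒ W and S ⇒ q and S ⇒ q and A ⇒ q and W ⇒ q and q

q and q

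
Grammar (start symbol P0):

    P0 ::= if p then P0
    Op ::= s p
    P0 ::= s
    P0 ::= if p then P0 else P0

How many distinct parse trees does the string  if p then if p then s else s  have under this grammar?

Parse trees for if p then if p then s else s:
  [P0 if p then [P0 if p then [P0 s] else [P0 s]]]
  [P0 if p then [P0 if p then [P0 s]] else [P0 s]]

2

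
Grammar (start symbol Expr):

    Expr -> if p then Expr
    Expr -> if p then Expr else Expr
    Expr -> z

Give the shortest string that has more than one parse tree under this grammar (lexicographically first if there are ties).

length 1: no string has ≥2 trees
length 4: no string has ≥2 trees
length 6: no string has ≥2 trees
length 7: no string has ≥2 trees
length 9: if p then if p then z else z has 2 parse trees

Two derivations of if p then if p then z else z:
  Expr ⇒ if p then Expr ⇒ if p then if p then Expr else Expr ⇒ if p then if p then z else Expr ⇒ if p then if p then z else z
  Expr ⇒ if p then Expr else Expr ⇒ if p then if p then Expr else Expr ⇒ if p then if p then z else Expr ⇒ if p then if p then z else z

if p then if p then z else z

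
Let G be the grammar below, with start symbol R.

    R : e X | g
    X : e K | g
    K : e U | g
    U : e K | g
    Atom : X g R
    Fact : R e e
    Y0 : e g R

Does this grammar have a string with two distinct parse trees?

(Atom, Fact, Y0 are unreachable from R, so their rules don't affect L(R).) The reachable rules are right-linear with at most one rule per (nonterminal, next-terminal) pair. Each input token forces the next rule, so parsing is deterministic.

Unambiguous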